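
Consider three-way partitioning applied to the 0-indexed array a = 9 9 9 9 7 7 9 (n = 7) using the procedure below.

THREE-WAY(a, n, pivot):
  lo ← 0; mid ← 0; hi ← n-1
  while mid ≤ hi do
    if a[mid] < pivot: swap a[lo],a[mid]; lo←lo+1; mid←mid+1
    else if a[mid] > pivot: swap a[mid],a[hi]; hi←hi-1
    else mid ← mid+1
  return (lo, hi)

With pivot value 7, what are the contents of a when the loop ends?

pivot = 7; lo=0, mid=0, hi=6
a[mid]=9>7: swap a[0],a[6]; hi=5 → 9 9 9 9 7 7 9
a[mid]=9>7: swap a[0],a[5]; hi=4 → 7 9 9 9 7 9 9
a[mid]=7=7: mid=1
a[mid]=9>7: swap a[1],a[4]; hi=3 → 7 7 9 9 9 9 9
a[mid]=7=7: mid=2
a[mid]=9>7: swap a[2],a[3]; hi=2 → 7 7 9 9 9 9 9
a[mid]=9>7: swap a[2],a[2]; hi=1 → 7 7 9 9 9 9 9
end: lo=0, hi=1; a = 7 7 9 9 9 9 9

7 7 9 9 9 9 9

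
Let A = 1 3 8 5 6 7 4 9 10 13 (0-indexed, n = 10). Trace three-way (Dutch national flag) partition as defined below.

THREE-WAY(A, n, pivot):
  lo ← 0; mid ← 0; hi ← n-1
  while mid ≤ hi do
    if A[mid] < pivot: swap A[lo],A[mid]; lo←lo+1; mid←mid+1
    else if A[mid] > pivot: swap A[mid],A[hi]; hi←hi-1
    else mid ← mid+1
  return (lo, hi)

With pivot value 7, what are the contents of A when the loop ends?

1 3 4 5 6 7 9 10 13 8

pivot = 7; lo=0, mid=0, hi=9
A[mid]=1<7: swap A[0],A[0]; lo=1,mid=1 → 1 3 8 5 6 7 4 9 10 13
A[mid]=3<7: swap A[1],A[1]; lo=2,mid=2 → 1 3 8 5 6 7 4 9 10 13
A[mid]=8>7: swap A[2],A[9]; hi=8 → 1 3 13 5 6 7 4 9 10 8
A[mid]=13>7: swap A[2],A[8]; hi=7 → 1 3 10 5 6 7 4 9 13 8
A[mid]=10>7: swap A[2],A[7]; hi=6 → 1 3 9 5 6 7 4 10 13 8
A[mid]=9>7: swap A[2],A[6]; hi=5 → 1 3 4 5 6 7 9 10 13 8
A[mid]=4<7: swap A[2],A[2]; lo=3,mid=3 → 1 3 4 5 6 7 9 10 13 8
A[mid]=5<7: swap A[3],A[3]; lo=4,mid=4 → 1 3 4 5 6 7 9 10 13 8
A[mid]=6<7: swap A[4],A[4]; lo=5,mid=5 → 1 3 4 5 6 7 9 10 13 8
A[mid]=7=7: mid=6
end: lo=5, hi=5; A = 1 3 4 5 6 7 9 10 13 8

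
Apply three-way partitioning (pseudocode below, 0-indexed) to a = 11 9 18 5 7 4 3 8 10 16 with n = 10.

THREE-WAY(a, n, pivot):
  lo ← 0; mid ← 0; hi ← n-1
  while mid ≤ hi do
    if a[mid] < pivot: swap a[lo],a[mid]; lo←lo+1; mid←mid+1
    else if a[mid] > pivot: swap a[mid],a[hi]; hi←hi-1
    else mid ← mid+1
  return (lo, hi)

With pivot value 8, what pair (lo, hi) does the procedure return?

lo=0 mid=0 hi=9
11>8: swap(0,9), hi=8 ⇒ 16 9 18 5 7 4 3 8 10 11
16>8: swap(0,8), hi=7 ⇒ 10 9 18 5 7 4 3 8 16 11
10>8: swap(0,7), hi=6 ⇒ 8 9 18 5 7 4 3 10 16 11
8=8: mid=1
9>8: swap(1,6), hi=5 ⇒ 8 3 18 5 7 4 9 10 16 11
3<8: swap(0,1), lo=1 mid=2 ⇒ 3 8 18 5 7 4 9 10 16 11
18>8: swap(2,5), hi=4 ⇒ 3 8 4 5 7 18 9 10 16 11
4<8: swap(1,2), lo=2 mid=3 ⇒ 3 4 8 5 7 18 9 10 16 11
5<8: swap(2,3), lo=3 mid=4 ⇒ 3 4 5 8 7 18 9 10 16 11
7<8: swap(3,4), lo=4 mid=5 ⇒ 3 4 5 7 8 18 9 10 16 11
done. lo=4 hi=4; a=3 4 5 7 8 18 9 10 16 11

(4, 4)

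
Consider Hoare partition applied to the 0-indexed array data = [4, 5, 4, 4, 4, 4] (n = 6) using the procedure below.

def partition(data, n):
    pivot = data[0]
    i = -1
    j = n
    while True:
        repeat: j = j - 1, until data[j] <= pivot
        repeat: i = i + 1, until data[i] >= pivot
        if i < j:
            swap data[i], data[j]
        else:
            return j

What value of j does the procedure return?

pivot = data[0] = 4; i = -1, j = 6
j→5 (data[5]=4≤4), i→0 (data[0]=4≥4); i<j, swap → [4, 5, 4, 4, 4, 4]
j→4 (data[4]=4≤4), i→1 (data[1]=5≥4); i<j, swap → [4, 4, 4, 4, 5, 4]
j→3 (data[3]=4≤4), i→2 (data[2]=4≥4); i<j, swap → [4, 4, 4, 4, 5, 4]
j→2, i→3; i≥j, return j=2. data = [4, 4, 4, 4, 5, 4]

2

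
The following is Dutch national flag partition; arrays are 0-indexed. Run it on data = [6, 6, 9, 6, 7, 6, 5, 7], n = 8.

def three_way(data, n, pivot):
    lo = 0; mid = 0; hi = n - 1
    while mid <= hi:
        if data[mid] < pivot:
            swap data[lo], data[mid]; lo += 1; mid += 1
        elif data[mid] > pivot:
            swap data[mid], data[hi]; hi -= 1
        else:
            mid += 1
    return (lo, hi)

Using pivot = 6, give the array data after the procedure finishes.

[5, 6, 6, 6, 6, 7, 7, 9]

pivot = 6; lo=0, mid=0, hi=7
data[mid]=6=6: mid=1
data[mid]=6=6: mid=2
data[mid]=9>6: swap data[2],data[7]; hi=6 → [6, 6, 7, 6, 7, 6, 5, 9]
data[mid]=7>6: swap data[2],data[6]; hi=5 → [6, 6, 5, 6, 7, 6, 7, 9]
data[mid]=5<6: swap data[0],data[2]; lo=1,mid=3 → [5, 6, 6, 6, 7, 6, 7, 9]
data[mid]=6=6: mid=4
data[mid]=7>6: swap data[4],data[5]; hi=4 → [5, 6, 6, 6, 6, 7, 7, 9]
data[mid]=6=6: mid=5
end: lo=1, hi=4; data = [5, 6, 6, 6, 6, 7, 7, 9]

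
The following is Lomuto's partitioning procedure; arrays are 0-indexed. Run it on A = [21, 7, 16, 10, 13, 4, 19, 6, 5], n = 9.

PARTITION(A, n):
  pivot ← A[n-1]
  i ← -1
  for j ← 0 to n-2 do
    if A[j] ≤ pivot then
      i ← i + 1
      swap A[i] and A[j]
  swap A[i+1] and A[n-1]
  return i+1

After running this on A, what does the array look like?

pivot=5, i=-1
j=0: 21>5, skip
j=1: 7>5, skip
j=2: 16>5, skip
j=3: 10>5, skip
j=4: 13>5, skip
j=5: 4≤5, i=0, swap(0,5) ⇒ [4, 7, 16, 10, 13, 21, 19, 6, 5]
j=6: 19>5, skip
j=7: 6>5, skip
swap(1,8) ⇒ [4, 5, 16, 10, 13, 21, 19, 6, 7]; return 1

[4, 5, 16, 10, 13, 21, 19, 6, 7]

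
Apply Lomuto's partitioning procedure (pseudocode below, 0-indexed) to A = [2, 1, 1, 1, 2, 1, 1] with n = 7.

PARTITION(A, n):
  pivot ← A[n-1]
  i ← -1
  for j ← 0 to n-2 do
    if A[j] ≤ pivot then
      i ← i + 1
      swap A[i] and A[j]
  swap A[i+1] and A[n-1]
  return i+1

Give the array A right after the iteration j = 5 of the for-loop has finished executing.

[1, 1, 1, 1, 2, 2, 1]

pivot = A[6] = 1; i = -1
j=0: A[0]=2 > 1 → no swap
j=1: A[1]=1 ≤ 1 → i=0, swap A[0],A[1] → [1, 2, 1, 1, 2, 1, 1]
j=2: A[2]=1 ≤ 1 → i=1, swap A[1],A[2] → [1, 1, 2, 1, 2, 1, 1]
j=3: A[3]=1 ≤ 1 → i=2, swap A[2],A[3] → [1, 1, 1, 2, 2, 1, 1]
j=4: A[4]=2 > 1 → no swap
j=5: A[5]=1 ≤ 1 → i=3, swap A[3],A[5] → [1, 1, 1, 1, 2, 2, 1]
(after j=5) A = [1, 1, 1, 1, 2, 2, 1]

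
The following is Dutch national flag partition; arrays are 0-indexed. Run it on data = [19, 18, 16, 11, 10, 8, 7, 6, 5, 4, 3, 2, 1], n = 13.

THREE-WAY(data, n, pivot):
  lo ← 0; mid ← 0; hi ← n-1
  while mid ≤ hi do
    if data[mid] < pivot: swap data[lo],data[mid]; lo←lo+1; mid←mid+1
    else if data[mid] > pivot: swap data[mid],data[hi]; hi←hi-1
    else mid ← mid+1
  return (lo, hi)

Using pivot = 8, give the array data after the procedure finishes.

[1, 2, 3, 4, 5, 7, 6, 8, 10, 11, 16, 18, 19]

pivot = 8; lo=0, mid=0, hi=12
data[mid]=19>8: swap data[0],data[12]; hi=11 → [1, 18, 16, 11, 10, 8, 7, 6, 5, 4, 3, 2, 19]
data[mid]=1<8: swap data[0],data[0]; lo=1,mid=1 → [1, 18, 16, 11, 10, 8, 7, 6, 5, 4, 3, 2, 19]
data[mid]=18>8: swap data[1],data[11]; hi=10 → [1, 2, 16, 11, 10, 8, 7, 6, 5, 4, 3, 18, 19]
data[mid]=2<8: swap data[1],data[1]; lo=2,mid=2 → [1, 2, 16, 11, 10, 8, 7, 6, 5, 4, 3, 18, 19]
data[mid]=16>8: swap data[2],data[10]; hi=9 → [1, 2, 3, 11, 10, 8, 7, 6, 5, 4, 16, 18, 19]
data[mid]=3<8: swap data[2],data[2]; lo=3,mid=3 → [1, 2, 3, 11, 10, 8, 7, 6, 5, 4, 16, 18, 19]
data[mid]=11>8: swap data[3],data[9]; hi=8 → [1, 2, 3, 4, 10, 8, 7, 6, 5, 11, 16, 18, 19]
data[mid]=4<8: swap data[3],data[3]; lo=4,mid=4 → [1, 2, 3, 4, 10, 8, 7, 6, 5, 11, 16, 18, 19]
data[mid]=10>8: swap data[4],data[8]; hi=7 → [1, 2, 3, 4, 5, 8, 7, 6, 10, 11, 16, 18, 19]
data[mid]=5<8: swap data[4],data[4]; lo=5,mid=5 → [1, 2, 3, 4, 5, 8, 7, 6, 10, 11, 16, 18, 19]
data[mid]=8=8: mid=6
data[mid]=7<8: swap data[5],data[6]; lo=6,mid=7 → [1, 2, 3, 4, 5, 7, 8, 6, 10, 11, 16, 18, 19]
data[mid]=6<8: swap data[6],data[7]; lo=7,mid=8 → [1, 2, 3, 4, 5, 7, 6, 8, 10, 11, 16, 18, 19]
end: lo=7, hi=7; data = [1, 2, 3, 4, 5, 7, 6, 8, 10, 11, 16, 18, 19]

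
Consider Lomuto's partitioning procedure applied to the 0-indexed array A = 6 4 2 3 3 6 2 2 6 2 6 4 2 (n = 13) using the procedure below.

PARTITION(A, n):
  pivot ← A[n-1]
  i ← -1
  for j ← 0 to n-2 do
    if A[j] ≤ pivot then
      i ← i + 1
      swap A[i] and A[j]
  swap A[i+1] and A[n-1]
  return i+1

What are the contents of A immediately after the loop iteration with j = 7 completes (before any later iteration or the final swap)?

pivot = A[12] = 2; i = -1
j=0: A[0]=6 > 2 → no swap
j=1: A[1]=4 > 2 → no swap
j=2: A[2]=2 ≤ 2 → i=0, swap A[0],A[2] → 2 4 6 3 3 6 2 2 6 2 6 4 2
j=3: A[3]=3 > 2 → no swap
j=4: A[4]=3 > 2 → no swap
j=5: A[5]=6 > 2 → no swap
j=6: A[6]=2 ≤ 2 → i=1, swap A[1],A[6] → 2 2 6 3 3 6 4 2 6 2 6 4 2
j=7: A[7]=2 ≤ 2 → i=2, swap A[2],A[7] → 2 2 2 3 3 6 4 6 6 2 6 4 2
(after j=7) A = 2 2 2 3 3 6 4 6 6 2 6 4 2

2 2 2 3 3 6 4 6 6 2 6 4 2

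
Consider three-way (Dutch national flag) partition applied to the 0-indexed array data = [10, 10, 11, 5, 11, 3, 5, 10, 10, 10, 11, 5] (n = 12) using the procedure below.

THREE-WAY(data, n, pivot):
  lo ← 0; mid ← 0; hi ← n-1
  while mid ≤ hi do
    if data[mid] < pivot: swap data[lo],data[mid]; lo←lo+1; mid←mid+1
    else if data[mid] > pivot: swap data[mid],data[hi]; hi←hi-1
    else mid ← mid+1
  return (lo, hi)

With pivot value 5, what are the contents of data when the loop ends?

pivot = 5; lo=0, mid=0, hi=11
data[mid]=10>5: swap data[0],data[11]; hi=10 → [5, 10, 11, 5, 11, 3, 5, 10, 10, 10, 11, 10]
data[mid]=5=5: mid=1
data[mid]=10>5: swap data[1],data[10]; hi=9 → [5, 11, 11, 5, 11, 3, 5, 10, 10, 10, 10, 10]
data[mid]=11>5: swap data[1],data[9]; hi=8 → [5, 10, 11, 5, 11, 3, 5, 10, 10, 11, 10, 10]
data[mid]=10>5: swap data[1],data[8]; hi=7 → [5, 10, 11, 5, 11, 3, 5, 10, 10, 11, 10, 10]
data[mid]=10>5: swap data[1],data[7]; hi=6 → [5, 10, 11, 5, 11, 3, 5, 10, 10, 11, 10, 10]
data[mid]=10>5: swap data[1],data[6]; hi=5 → [5, 5, 11, 5, 11, 3, 10, 10, 10, 11, 10, 10]
data[mid]=5=5: mid=2
data[mid]=11>5: swap data[2],data[5]; hi=4 → [5, 5, 3, 5, 11, 11, 10, 10, 10, 11, 10, 10]
data[mid]=3<5: swap data[0],data[2]; lo=1,mid=3 → [3, 5, 5, 5, 11, 11, 10, 10, 10, 11, 10, 10]
data[mid]=5=5: mid=4
data[mid]=11>5: swap data[4],data[4]; hi=3 → [3, 5, 5, 5, 11, 11, 10, 10, 10, 11, 10, 10]
end: lo=1, hi=3; data = [3, 5, 5, 5, 11, 11, 10, 10, 10, 11, 10, 10]

[3, 5, 5, 5, 11, 11, 10, 10, 10, 11, 10, 10]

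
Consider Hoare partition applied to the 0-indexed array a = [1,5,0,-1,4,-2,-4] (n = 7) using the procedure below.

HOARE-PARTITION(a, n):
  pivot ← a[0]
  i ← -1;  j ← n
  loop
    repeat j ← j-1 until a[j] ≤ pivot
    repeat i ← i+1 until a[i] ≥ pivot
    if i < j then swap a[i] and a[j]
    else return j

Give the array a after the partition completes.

pivot = a[0] = 1; i = -1, j = 7
j→6 (a[6]=-4≤1), i→0 (a[0]=1≥1); i<j, swap → [-4,5,0,-1,4,-2,1]
j→5 (a[5]=-2≤1), i→1 (a[1]=5≥1); i<j, swap → [-4,-2,0,-1,4,5,1]
j→3, i→4; i≥j, return j=3. a = [-4,-2,0,-1,4,5,1]

[-4,-2,0,-1,4,5,1]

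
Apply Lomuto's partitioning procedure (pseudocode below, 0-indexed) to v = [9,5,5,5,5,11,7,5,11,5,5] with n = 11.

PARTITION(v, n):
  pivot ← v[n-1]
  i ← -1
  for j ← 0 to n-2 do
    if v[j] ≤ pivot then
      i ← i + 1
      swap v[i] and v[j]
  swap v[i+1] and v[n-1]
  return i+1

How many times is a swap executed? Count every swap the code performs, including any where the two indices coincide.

pivot=5, i=-1
j=0: 9>5, skip
j=1: 5≤5, i=0, swap(0,1) ⇒ [5,9,5,5,5,11,7,5,11,5,5]
j=2: 5≤5, i=1, swap(1,2) ⇒ [5,5,9,5,5,11,7,5,11,5,5]
j=3: 5≤5, i=2, swap(2,3) ⇒ [5,5,5,9,5,11,7,5,11,5,5]
j=4: 5≤5, i=3, swap(3,4) ⇒ [5,5,5,5,9,11,7,5,11,5,5]
j=5: 11>5, skip
j=6: 7>5, skip
j=7: 5≤5, i=4, swap(4,7) ⇒ [5,5,5,5,5,11,7,9,11,5,5]
j=8: 11>5, skip
j=9: 5≤5, i=5, swap(5,9) ⇒ [5,5,5,5,5,5,7,9,11,11,5]
swap(6,10) ⇒ [5,5,5,5,5,5,5,9,11,11,7]; return 6

7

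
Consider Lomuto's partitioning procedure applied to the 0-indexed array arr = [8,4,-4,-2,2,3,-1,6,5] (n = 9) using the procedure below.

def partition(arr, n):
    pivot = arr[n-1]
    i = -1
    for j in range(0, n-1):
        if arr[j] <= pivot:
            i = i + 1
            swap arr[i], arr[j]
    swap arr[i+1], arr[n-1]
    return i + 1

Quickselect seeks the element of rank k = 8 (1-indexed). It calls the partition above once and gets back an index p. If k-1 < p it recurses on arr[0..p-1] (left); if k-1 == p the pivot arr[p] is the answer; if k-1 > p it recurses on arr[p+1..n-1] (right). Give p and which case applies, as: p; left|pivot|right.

pivot = arr[8] = 5; i = -1
j=0: arr[0]=8 > 5 → no swap
j=1: arr[1]=4 ≤ 5 → i=0, swap arr[0],arr[1] → [4,8,-4,-2,2,3,-1,6,5]
j=2: arr[2]=-4 ≤ 5 → i=1, swap arr[1],arr[2] → [4,-4,8,-2,2,3,-1,6,5]
j=3: arr[3]=-2 ≤ 5 → i=2, swap arr[2],arr[3] → [4,-4,-2,8,2,3,-1,6,5]
j=4: arr[4]=2 ≤ 5 → i=3, swap arr[3],arr[4] → [4,-4,-2,2,8,3,-1,6,5]
j=5: arr[5]=3 ≤ 5 → i=4, swap arr[4],arr[5] → [4,-4,-2,2,3,8,-1,6,5]
j=6: arr[6]=-1 ≤ 5 → i=5, swap arr[5],arr[6] → [4,-4,-2,2,3,-1,8,6,5]
j=7: arr[7]=6 > 5 → no swap
final swap arr[6],arr[8] → [4,-4,-2,2,3,-1,5,6,8]; return 6
p = 6; k-1 = 7 > 6 ⇒ right

6; right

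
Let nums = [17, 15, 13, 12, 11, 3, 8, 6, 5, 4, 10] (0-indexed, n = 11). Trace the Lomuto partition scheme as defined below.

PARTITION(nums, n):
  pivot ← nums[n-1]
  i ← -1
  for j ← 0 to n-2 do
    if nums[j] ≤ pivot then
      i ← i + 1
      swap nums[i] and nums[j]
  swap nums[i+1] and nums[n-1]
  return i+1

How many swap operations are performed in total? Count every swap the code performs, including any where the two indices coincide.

pivot = nums[10] = 10; i = -1
j=0: nums[0]=17 > 10 → no swap
j=1: nums[1]=15 > 10 → no swap
j=2: nums[2]=13 > 10 → no swap
j=3: nums[3]=12 > 10 → no swap
j=4: nums[4]=11 > 10 → no swap
j=5: nums[5]=3 ≤ 10 → i=0, swap nums[0],nums[5] → [3, 15, 13, 12, 11, 17, 8, 6, 5, 4, 10]
j=6: nums[6]=8 ≤ 10 → i=1, swap nums[1],nums[6] → [3, 8, 13, 12, 11, 17, 15, 6, 5, 4, 10]
j=7: nums[7]=6 ≤ 10 → i=2, swap nums[2],nums[7] → [3, 8, 6, 12, 11, 17, 15, 13, 5, 4, 10]
j=8: nums[8]=5 ≤ 10 → i=3, swap nums[3],nums[8] → [3, 8, 6, 5, 11, 17, 15, 13, 12, 4, 10]
j=9: nums[9]=4 ≤ 10 → i=4, swap nums[4],nums[9] → [3, 8, 6, 5, 4, 17, 15, 13, 12, 11, 10]
final swap nums[5],nums[10] → [3, 8, 6, 5, 4, 10, 15, 13, 12, 11, 17]; return 5

6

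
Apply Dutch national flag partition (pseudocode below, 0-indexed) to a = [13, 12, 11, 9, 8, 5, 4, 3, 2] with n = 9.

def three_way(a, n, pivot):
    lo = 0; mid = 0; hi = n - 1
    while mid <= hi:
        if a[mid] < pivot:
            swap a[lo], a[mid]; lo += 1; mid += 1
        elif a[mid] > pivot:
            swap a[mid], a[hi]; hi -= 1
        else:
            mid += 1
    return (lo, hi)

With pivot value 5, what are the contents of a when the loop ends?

pivot = 5; lo=0, mid=0, hi=8
a[mid]=13>5: swap a[0],a[8]; hi=7 → [2, 12, 11, 9, 8, 5, 4, 3, 13]
a[mid]=2<5: swap a[0],a[0]; lo=1,mid=1 → [2, 12, 11, 9, 8, 5, 4, 3, 13]
a[mid]=12>5: swap a[1],a[7]; hi=6 → [2, 3, 11, 9, 8, 5, 4, 12, 13]
a[mid]=3<5: swap a[1],a[1]; lo=2,mid=2 → [2, 3, 11, 9, 8, 5, 4, 12, 13]
a[mid]=11>5: swap a[2],a[6]; hi=5 → [2, 3, 4, 9, 8, 5, 11, 12, 13]
a[mid]=4<5: swap a[2],a[2]; lo=3,mid=3 → [2, 3, 4, 9, 8, 5, 11, 12, 13]
a[mid]=9>5: swap a[3],a[5]; hi=4 → [2, 3, 4, 5, 8, 9, 11, 12, 13]
a[mid]=5=5: mid=4
a[mid]=8>5: swap a[4],a[4]; hi=3 → [2, 3, 4, 5, 8, 9, 11, 12, 13]
end: lo=3, hi=3; a = [2, 3, 4, 5, 8, 9, 11, 12, 13]

[2, 3, 4, 5, 8, 9, 11, 12, 13]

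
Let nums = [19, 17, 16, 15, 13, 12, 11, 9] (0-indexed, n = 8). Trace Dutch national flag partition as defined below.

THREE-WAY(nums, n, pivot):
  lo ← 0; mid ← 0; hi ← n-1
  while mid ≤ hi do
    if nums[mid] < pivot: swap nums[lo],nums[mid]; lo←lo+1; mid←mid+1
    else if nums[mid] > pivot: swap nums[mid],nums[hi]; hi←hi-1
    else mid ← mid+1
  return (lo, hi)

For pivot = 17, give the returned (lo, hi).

lo=0 mid=0 hi=7
19>17: swap(0,7), hi=6 ⇒ [9, 17, 16, 15, 13, 12, 11, 19]
9<17: swap(0,0), lo=1 mid=1 ⇒ [9, 17, 16, 15, 13, 12, 11, 19]
17=17: mid=2
16<17: swap(1,2), lo=2 mid=3 ⇒ [9, 16, 17, 15, 13, 12, 11, 19]
15<17: swap(2,3), lo=3 mid=4 ⇒ [9, 16, 15, 17, 13, 12, 11, 19]
13<17: swap(3,4), lo=4 mid=5 ⇒ [9, 16, 15, 13, 17, 12, 11, 19]
12<17: swap(4,5), lo=5 mid=6 ⇒ [9, 16, 15, 13, 12, 17, 11, 19]
11<17: swap(5,6), lo=6 mid=7 ⇒ [9, 16, 15, 13, 12, 11, 17, 19]
done. lo=6 hi=6; nums=[9, 16, 15, 13, 12, 11, 17, 19]

(6, 6)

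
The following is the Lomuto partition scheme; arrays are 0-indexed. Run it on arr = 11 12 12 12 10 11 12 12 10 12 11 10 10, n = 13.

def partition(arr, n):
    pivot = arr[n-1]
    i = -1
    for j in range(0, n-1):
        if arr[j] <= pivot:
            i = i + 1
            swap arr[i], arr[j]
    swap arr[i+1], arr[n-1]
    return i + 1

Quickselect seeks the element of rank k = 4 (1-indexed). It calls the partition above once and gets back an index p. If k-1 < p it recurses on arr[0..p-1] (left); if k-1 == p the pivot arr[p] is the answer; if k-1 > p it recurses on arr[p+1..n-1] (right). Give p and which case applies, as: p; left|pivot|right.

pivot = arr[12] = 10; i = -1
j=0: arr[0]=11 > 10 → no swap
j=1: arr[1]=12 > 10 → no swap
j=2: arr[2]=12 > 10 → no swap
j=3: arr[3]=12 > 10 → no swap
j=4: arr[4]=10 ≤ 10 → i=0, swap arr[0],arr[4] → 10 12 12 12 11 11 12 12 10 12 11 10 10
j=5: arr[5]=11 > 10 → no swap
j=6: arr[6]=12 > 10 → no swap
j=7: arr[7]=12 > 10 → no swap
j=8: arr[8]=10 ≤ 10 → i=1, swap arr[1],arr[8] → 10 10 12 12 11 11 12 12 12 12 11 10 10
j=9: arr[9]=12 > 10 → no swap
j=10: arr[10]=11 > 10 → no swap
j=11: arr[11]=10 ≤ 10 → i=2, swap arr[2],arr[11] → 10 10 10 12 11 11 12 12 12 12 11 12 10
final swap arr[3],arr[12] → 10 10 10 10 11 11 12 12 12 12 11 12 12; return 3
p = 3; k-1 = 3 == 3 ⇒ pivot

3; pivot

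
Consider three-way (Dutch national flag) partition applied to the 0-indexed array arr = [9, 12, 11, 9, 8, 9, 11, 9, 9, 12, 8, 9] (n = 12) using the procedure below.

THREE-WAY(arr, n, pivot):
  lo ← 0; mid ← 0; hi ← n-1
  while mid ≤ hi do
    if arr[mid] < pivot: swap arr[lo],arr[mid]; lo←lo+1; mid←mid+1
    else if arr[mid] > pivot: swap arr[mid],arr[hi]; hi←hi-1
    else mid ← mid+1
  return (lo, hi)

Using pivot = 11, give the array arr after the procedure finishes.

pivot = 11; lo=0, mid=0, hi=11
arr[mid]=9<11: swap arr[0],arr[0]; lo=1,mid=1 → [9, 12, 11, 9, 8, 9, 11, 9, 9, 12, 8, 9]
arr[mid]=12>11: swap arr[1],arr[11]; hi=10 → [9, 9, 11, 9, 8, 9, 11, 9, 9, 12, 8, 12]
arr[mid]=9<11: swap arr[1],arr[1]; lo=2,mid=2 → [9, 9, 11, 9, 8, 9, 11, 9, 9, 12, 8, 12]
arr[mid]=11=11: mid=3
arr[mid]=9<11: swap arr[2],arr[3]; lo=3,mid=4 → [9, 9, 9, 11, 8, 9, 11, 9, 9, 12, 8, 12]
arr[mid]=8<11: swap arr[3],arr[4]; lo=4,mid=5 → [9, 9, 9, 8, 11, 9, 11, 9, 9, 12, 8, 12]
arr[mid]=9<11: swap arr[4],arr[5]; lo=5,mid=6 → [9, 9, 9, 8, 9, 11, 11, 9, 9, 12, 8, 12]
arr[mid]=11=11: mid=7
arr[mid]=9<11: swap arr[5],arr[7]; lo=6,mid=8 → [9, 9, 9, 8, 9, 9, 11, 11, 9, 12, 8, 12]
arr[mid]=9<11: swap arr[6],arr[8]; lo=7,mid=9 → [9, 9, 9, 8, 9, 9, 9, 11, 11, 12, 8, 12]
arr[mid]=12>11: swap arr[9],arr[10]; hi=9 → [9, 9, 9, 8, 9, 9, 9, 11, 11, 8, 12, 12]
arr[mid]=8<11: swap arr[7],arr[9]; lo=8,mid=10 → [9, 9, 9, 8, 9, 9, 9, 8, 11, 11, 12, 12]
end: lo=8, hi=9; arr = [9, 9, 9, 8, 9, 9, 9, 8, 11, 11, 12, 12]

[9, 9, 9, 8, 9, 9, 9, 8, 11, 11, 12, 12]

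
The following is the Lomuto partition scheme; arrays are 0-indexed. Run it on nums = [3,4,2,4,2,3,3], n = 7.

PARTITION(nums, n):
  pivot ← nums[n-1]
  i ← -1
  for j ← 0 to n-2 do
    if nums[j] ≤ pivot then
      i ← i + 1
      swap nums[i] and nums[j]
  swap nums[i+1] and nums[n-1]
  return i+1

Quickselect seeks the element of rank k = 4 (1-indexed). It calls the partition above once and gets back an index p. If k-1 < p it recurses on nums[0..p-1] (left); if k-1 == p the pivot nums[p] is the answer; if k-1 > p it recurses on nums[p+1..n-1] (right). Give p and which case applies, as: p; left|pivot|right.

4; left

pivot = nums[6] = 3; i = -1
j=0: nums[0]=3 ≤ 3 → i=0, swap nums[0],nums[0] (no change) → [3,4,2,4,2,3,3]
j=1: nums[1]=4 > 3 → no swap
j=2: nums[2]=2 ≤ 3 → i=1, swap nums[1],nums[2] → [3,2,4,4,2,3,3]
j=3: nums[3]=4 > 3 → no swap
j=4: nums[4]=2 ≤ 3 → i=2, swap nums[2],nums[4] → [3,2,2,4,4,3,3]
j=5: nums[5]=3 ≤ 3 → i=3, swap nums[3],nums[5] → [3,2,2,3,4,4,3]
final swap nums[4],nums[6] → [3,2,2,3,3,4,4]; return 4
p = 4; k-1 = 3 < 4 ⇒ left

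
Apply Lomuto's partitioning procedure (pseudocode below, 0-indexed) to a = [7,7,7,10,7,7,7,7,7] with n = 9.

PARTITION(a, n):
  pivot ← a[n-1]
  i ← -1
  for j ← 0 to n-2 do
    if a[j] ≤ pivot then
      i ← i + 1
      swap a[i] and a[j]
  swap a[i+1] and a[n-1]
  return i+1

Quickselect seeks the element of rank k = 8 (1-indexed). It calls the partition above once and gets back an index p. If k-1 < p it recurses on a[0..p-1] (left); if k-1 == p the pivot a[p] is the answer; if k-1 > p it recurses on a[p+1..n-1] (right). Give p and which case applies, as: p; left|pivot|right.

7; pivot

pivot = a[8] = 7; i = -1
j=0: a[0]=7 ≤ 7 → i=0, swap a[0],a[0] (no change) → [7,7,7,10,7,7,7,7,7]
j=1: a[1]=7 ≤ 7 → i=1, swap a[1],a[1] (no change) → [7,7,7,10,7,7,7,7,7]
j=2: a[2]=7 ≤ 7 → i=2, swap a[2],a[2] (no change) → [7,7,7,10,7,7,7,7,7]
j=3: a[3]=10 > 7 → no swap
j=4: a[4]=7 ≤ 7 → i=3, swap a[3],a[4] → [7,7,7,7,10,7,7,7,7]
j=5: a[5]=7 ≤ 7 → i=4, swap a[4],a[5] → [7,7,7,7,7,10,7,7,7]
j=6: a[6]=7 ≤ 7 → i=5, swap a[5],a[6] → [7,7,7,7,7,7,10,7,7]
j=7: a[7]=7 ≤ 7 → i=6, swap a[6],a[7] → [7,7,7,7,7,7,7,10,7]
final swap a[7],a[8] → [7,7,7,7,7,7,7,7,10]; return 7
p = 7; k-1 = 7 == 7 ⇒ pivot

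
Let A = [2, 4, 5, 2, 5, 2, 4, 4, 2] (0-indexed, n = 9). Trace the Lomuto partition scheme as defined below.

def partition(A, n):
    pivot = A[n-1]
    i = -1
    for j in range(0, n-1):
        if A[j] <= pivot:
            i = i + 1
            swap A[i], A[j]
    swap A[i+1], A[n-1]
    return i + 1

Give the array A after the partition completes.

pivot = A[8] = 2; i = -1
j=0: A[0]=2 ≤ 2 → i=0, swap A[0],A[0] (no change) → [2, 4, 5, 2, 5, 2, 4, 4, 2]
j=1: A[1]=4 > 2 → no swap
j=2: A[2]=5 > 2 → no swap
j=3: A[3]=2 ≤ 2 → i=1, swap A[1],A[3] → [2, 2, 5, 4, 5, 2, 4, 4, 2]
j=4: A[4]=5 > 2 → no swap
j=5: A[5]=2 ≤ 2 → i=2, swap A[2],A[5] → [2, 2, 2, 4, 5, 5, 4, 4, 2]
j=6: A[6]=4 > 2 → no swap
j=7: A[7]=4 > 2 → no swap
final swap A[3],A[8] → [2, 2, 2, 2, 5, 5, 4, 4, 4]; return 3

[2, 2, 2, 2, 5, 5, 4, 4, 4]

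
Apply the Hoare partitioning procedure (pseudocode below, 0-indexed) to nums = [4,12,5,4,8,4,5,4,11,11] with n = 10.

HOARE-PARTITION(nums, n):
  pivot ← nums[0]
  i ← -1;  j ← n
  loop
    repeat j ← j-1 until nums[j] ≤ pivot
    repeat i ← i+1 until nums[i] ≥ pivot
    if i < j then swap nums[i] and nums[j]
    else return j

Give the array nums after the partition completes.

[4,4,4,5,8,12,5,4,11,11]

pivot=4
j stops at 7 (4), i stops at 0 (4); swap ⇒ [4,12,5,4,8,4,5,4,11,11]
j stops at 5 (4), i stops at 1 (12); swap ⇒ [4,4,5,4,8,12,5,4,11,11]
j stops at 3 (4), i stops at 2 (5); swap ⇒ [4,4,4,5,8,12,5,4,11,11]
j stops at 2, i stops at 3; i≥j ⇒ return 2. nums=[4,4,4,5,8,12,5,4,11,11]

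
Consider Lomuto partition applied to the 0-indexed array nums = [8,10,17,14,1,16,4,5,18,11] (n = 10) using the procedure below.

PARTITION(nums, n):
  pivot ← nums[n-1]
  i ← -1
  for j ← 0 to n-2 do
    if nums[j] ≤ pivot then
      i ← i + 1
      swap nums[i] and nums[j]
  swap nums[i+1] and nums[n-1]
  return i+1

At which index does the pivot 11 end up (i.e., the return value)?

5

pivot = nums[9] = 11; i = -1
j=0: nums[0]=8 ≤ 11 → i=0, swap nums[0],nums[0] (no change) → [8,10,17,14,1,16,4,5,18,11]
j=1: nums[1]=10 ≤ 11 → i=1, swap nums[1],nums[1] (no change) → [8,10,17,14,1,16,4,5,18,11]
j=2: nums[2]=17 > 11 → no swap
j=3: nums[3]=14 > 11 → no swap
j=4: nums[4]=1 ≤ 11 → i=2, swap nums[2],nums[4] → [8,10,1,14,17,16,4,5,18,11]
j=5: nums[5]=16 > 11 → no swap
j=6: nums[6]=4 ≤ 11 → i=3, swap nums[3],nums[6] → [8,10,1,4,17,16,14,5,18,11]
j=7: nums[7]=5 ≤ 11 → i=4, swap nums[4],nums[7] → [8,10,1,4,5,16,14,17,18,11]
j=8: nums[8]=18 > 11 → no swap
final swap nums[5],nums[9] → [8,10,1,4,5,11,14,17,18,16]; return 5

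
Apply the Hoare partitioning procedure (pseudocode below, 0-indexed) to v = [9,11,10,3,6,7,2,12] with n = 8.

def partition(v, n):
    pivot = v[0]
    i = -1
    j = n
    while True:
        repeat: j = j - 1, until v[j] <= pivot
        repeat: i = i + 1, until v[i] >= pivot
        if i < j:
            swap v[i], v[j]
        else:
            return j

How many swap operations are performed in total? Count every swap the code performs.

3

pivot=9
j stops at 6 (2), i stops at 0 (9); swap ⇒ [2,11,10,3,6,7,9,12]
j stops at 5 (7), i stops at 1 (11); swap ⇒ [2,7,10,3,6,11,9,12]
j stops at 4 (6), i stops at 2 (10); swap ⇒ [2,7,6,3,10,11,9,12]
j stops at 3, i stops at 4; i≥j ⇒ return 3. v=[2,7,6,3,10,11,9,12]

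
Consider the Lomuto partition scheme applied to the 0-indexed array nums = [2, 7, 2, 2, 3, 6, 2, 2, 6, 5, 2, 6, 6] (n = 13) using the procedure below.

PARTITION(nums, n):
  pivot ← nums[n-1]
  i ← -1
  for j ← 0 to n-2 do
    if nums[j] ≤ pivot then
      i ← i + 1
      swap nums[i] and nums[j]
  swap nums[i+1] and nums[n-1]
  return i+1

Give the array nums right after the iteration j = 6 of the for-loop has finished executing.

[2, 2, 2, 3, 6, 2, 7, 2, 6, 5, 2, 6, 6]

pivot = nums[12] = 6; i = -1
j=0: nums[0]=2 ≤ 6 → i=0, swap nums[0],nums[0] (no change) → [2, 7, 2, 2, 3, 6, 2, 2, 6, 5, 2, 6, 6]
j=1: nums[1]=7 > 6 → no swap
j=2: nums[2]=2 ≤ 6 → i=1, swap nums[1],nums[2] → [2, 2, 7, 2, 3, 6, 2, 2, 6, 5, 2, 6, 6]
j=3: nums[3]=2 ≤ 6 → i=2, swap nums[2],nums[3] → [2, 2, 2, 7, 3, 6, 2, 2, 6, 5, 2, 6, 6]
j=4: nums[4]=3 ≤ 6 → i=3, swap nums[3],nums[4] → [2, 2, 2, 3, 7, 6, 2, 2, 6, 5, 2, 6, 6]
j=5: nums[5]=6 ≤ 6 → i=4, swap nums[4],nums[5] → [2, 2, 2, 3, 6, 7, 2, 2, 6, 5, 2, 6, 6]
j=6: nums[6]=2 ≤ 6 → i=5, swap nums[5],nums[6] → [2, 2, 2, 3, 6, 2, 7, 2, 6, 5, 2, 6, 6]
(after j=6) nums = [2, 2, 2, 3, 6, 2, 7, 2, 6, 5, 2, 6, 6]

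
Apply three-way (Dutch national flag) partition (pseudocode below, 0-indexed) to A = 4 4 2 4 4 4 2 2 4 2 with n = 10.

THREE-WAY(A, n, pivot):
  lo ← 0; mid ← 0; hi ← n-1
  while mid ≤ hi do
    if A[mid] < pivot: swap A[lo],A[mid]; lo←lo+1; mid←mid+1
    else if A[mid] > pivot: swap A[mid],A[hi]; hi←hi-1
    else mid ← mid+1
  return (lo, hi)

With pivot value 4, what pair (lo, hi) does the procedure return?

(4, 9)

pivot = 4; lo=0, mid=0, hi=9
A[mid]=4=4: mid=1
A[mid]=4=4: mid=2
A[mid]=2<4: swap A[0],A[2]; lo=1,mid=3 → 2 4 4 4 4 4 2 2 4 2
A[mid]=4=4: mid=4
A[mid]=4=4: mid=5
A[mid]=4=4: mid=6
A[mid]=2<4: swap A[1],A[6]; lo=2,mid=7 → 2 2 4 4 4 4 4 2 4 2
A[mid]=2<4: swap A[2],A[7]; lo=3,mid=8 → 2 2 2 4 4 4 4 4 4 2
A[mid]=4=4: mid=9
A[mid]=2<4: swap A[3],A[9]; lo=4,mid=10 → 2 2 2 2 4 4 4 4 4 4
end: lo=4, hi=9; A = 2 2 2 2 4 4 4 4 4 4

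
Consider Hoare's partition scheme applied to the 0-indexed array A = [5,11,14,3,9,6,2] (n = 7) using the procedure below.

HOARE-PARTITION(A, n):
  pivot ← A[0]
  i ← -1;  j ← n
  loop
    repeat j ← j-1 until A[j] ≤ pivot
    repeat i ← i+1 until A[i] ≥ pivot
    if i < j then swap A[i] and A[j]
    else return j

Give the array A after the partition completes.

pivot = A[0] = 5; i = -1, j = 7
j→6 (A[6]=2≤5), i→0 (A[0]=5≥5); i<j, swap → [2,11,14,3,9,6,5]
j→3 (A[3]=3≤5), i→1 (A[1]=11≥5); i<j, swap → [2,3,14,11,9,6,5]
j→1, i→2; i≥j, return j=1. A = [2,3,14,11,9,6,5]

[2,3,14,11,9,6,5]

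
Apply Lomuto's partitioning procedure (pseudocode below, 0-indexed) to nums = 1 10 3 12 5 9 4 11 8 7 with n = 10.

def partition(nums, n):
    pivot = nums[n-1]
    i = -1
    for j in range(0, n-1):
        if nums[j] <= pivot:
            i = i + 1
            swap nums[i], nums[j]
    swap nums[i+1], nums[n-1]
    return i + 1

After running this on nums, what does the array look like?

pivot = nums[9] = 7; i = -1
j=0: nums[0]=1 ≤ 7 → i=0, swap nums[0],nums[0] (no change) → 1 10 3 12 5 9 4 11 8 7
j=1: nums[1]=10 > 7 → no swap
j=2: nums[2]=3 ≤ 7 → i=1, swap nums[1],nums[2] → 1 3 10 12 5 9 4 11 8 7
j=3: nums[3]=12 > 7 → no swap
j=4: nums[4]=5 ≤ 7 → i=2, swap nums[2],nums[4] → 1 3 5 12 10 9 4 11 8 7
j=5: nums[5]=9 > 7 → no swap
j=6: nums[6]=4 ≤ 7 → i=3, swap nums[3],nums[6] → 1 3 5 4 10 9 12 11 8 7
j=7: nums[7]=11 > 7 → no swap
j=8: nums[8]=8 > 7 → no swap
final swap nums[4],nums[9] → 1 3 5 4 7 9 12 11 8 10; return 4

1 3 5 4 7 9 12 11 8 10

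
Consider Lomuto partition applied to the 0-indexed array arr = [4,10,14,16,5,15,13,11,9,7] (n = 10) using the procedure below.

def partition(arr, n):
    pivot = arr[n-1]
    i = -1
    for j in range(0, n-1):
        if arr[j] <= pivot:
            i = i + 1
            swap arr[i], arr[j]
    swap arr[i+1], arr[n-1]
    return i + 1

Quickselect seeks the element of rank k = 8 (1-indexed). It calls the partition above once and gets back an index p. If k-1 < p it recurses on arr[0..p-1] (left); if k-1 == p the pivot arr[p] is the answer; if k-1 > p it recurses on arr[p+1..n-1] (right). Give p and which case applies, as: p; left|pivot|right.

pivot=7, i=-1
j=0: 4≤7, i=0, swap(0,0) ⇒ [4,10,14,16,5,15,13,11,9,7]
j=1: 10>7, skip
j=2: 14>7, skip
j=3: 16>7, skip
j=4: 5≤7, i=1, swap(1,4) ⇒ [4,5,14,16,10,15,13,11,9,7]
j=5: 15>7, skip
j=6: 13>7, skip
j=7: 11>7, skip
j=8: 9>7, skip
swap(2,9) ⇒ [4,5,7,16,10,15,13,11,9,14]; return 2
p = 2; k-1 = 7 > 2 ⇒ right

2; right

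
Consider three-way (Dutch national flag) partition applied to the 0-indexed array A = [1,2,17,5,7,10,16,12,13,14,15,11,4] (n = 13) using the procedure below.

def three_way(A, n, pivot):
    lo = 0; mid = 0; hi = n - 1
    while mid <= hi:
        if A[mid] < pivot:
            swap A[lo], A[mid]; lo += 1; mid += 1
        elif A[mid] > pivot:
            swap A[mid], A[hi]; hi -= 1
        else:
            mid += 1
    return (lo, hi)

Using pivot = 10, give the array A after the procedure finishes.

[1,2,4,5,7,10,12,13,14,15,11,16,17]

pivot = 10; lo=0, mid=0, hi=12
A[mid]=1<10: swap A[0],A[0]; lo=1,mid=1 → [1,2,17,5,7,10,16,12,13,14,15,11,4]
A[mid]=2<10: swap A[1],A[1]; lo=2,mid=2 → [1,2,17,5,7,10,16,12,13,14,15,11,4]
A[mid]=17>10: swap A[2],A[12]; hi=11 → [1,2,4,5,7,10,16,12,13,14,15,11,17]
A[mid]=4<10: swap A[2],A[2]; lo=3,mid=3 → [1,2,4,5,7,10,16,12,13,14,15,11,17]
A[mid]=5<10: swap A[3],A[3]; lo=4,mid=4 → [1,2,4,5,7,10,16,12,13,14,15,11,17]
A[mid]=7<10: swap A[4],A[4]; lo=5,mid=5 → [1,2,4,5,7,10,16,12,13,14,15,11,17]
A[mid]=10=10: mid=6
A[mid]=16>10: swap A[6],A[11]; hi=10 → [1,2,4,5,7,10,11,12,13,14,15,16,17]
A[mid]=11>10: swap A[6],A[10]; hi=9 → [1,2,4,5,7,10,15,12,13,14,11,16,17]
A[mid]=15>10: swap A[6],A[9]; hi=8 → [1,2,4,5,7,10,14,12,13,15,11,16,17]
A[mid]=14>10: swap A[6],A[8]; hi=7 → [1,2,4,5,7,10,13,12,14,15,11,16,17]
A[mid]=13>10: swap A[6],A[7]; hi=6 → [1,2,4,5,7,10,12,13,14,15,11,16,17]
A[mid]=12>10: swap A[6],A[6]; hi=5 → [1,2,4,5,7,10,12,13,14,15,11,16,17]
end: lo=5, hi=5; A = [1,2,4,5,7,10,12,13,14,15,11,16,17]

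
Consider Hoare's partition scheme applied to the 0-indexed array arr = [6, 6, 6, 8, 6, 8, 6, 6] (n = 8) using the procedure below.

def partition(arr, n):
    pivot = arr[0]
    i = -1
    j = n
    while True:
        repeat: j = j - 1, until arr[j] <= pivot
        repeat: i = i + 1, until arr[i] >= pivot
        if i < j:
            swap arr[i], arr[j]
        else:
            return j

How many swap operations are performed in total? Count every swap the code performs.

pivot = arr[0] = 6; i = -1, j = 8
j→7 (arr[7]=6≤6), i→0 (arr[0]=6≥6); i<j, swap → [6, 6, 6, 8, 6, 8, 6, 6]
j→6 (arr[6]=6≤6), i→1 (arr[1]=6≥6); i<j, swap → [6, 6, 6, 8, 6, 8, 6, 6]
j→4 (arr[4]=6≤6), i→2 (arr[2]=6≥6); i<j, swap → [6, 6, 6, 8, 6, 8, 6, 6]
j→2, i→3; i≥j, return j=2. arr = [6, 6, 6, 8, 6, 8, 6, 6]

3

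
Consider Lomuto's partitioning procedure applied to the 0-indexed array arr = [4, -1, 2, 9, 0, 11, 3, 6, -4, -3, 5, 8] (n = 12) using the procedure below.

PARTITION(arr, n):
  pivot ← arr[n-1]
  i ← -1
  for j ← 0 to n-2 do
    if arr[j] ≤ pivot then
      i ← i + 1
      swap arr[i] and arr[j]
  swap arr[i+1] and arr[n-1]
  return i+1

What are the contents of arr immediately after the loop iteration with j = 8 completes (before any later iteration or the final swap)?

[4, -1, 2, 0, 3, 6, -4, 11, 9, -3, 5, 8]

pivot = arr[11] = 8; i = -1
j=0: arr[0]=4 ≤ 8 → i=0, swap arr[0],arr[0] (no change) → [4, -1, 2, 9, 0, 11, 3, 6, -4, -3, 5, 8]
j=1: arr[1]=-1 ≤ 8 → i=1, swap arr[1],arr[1] (no change) → [4, -1, 2, 9, 0, 11, 3, 6, -4, -3, 5, 8]
j=2: arr[2]=2 ≤ 8 → i=2, swap arr[2],arr[2] (no change) → [4, -1, 2, 9, 0, 11, 3, 6, -4, -3, 5, 8]
j=3: arr[3]=9 > 8 → no swap
j=4: arr[4]=0 ≤ 8 → i=3, swap arr[3],arr[4] → [4, -1, 2, 0, 9, 11, 3, 6, -4, -3, 5, 8]
j=5: arr[5]=11 > 8 → no swap
j=6: arr[6]=3 ≤ 8 → i=4, swap arr[4],arr[6] → [4, -1, 2, 0, 3, 11, 9, 6, -4, -3, 5, 8]
j=7: arr[7]=6 ≤ 8 → i=5, swap arr[5],arr[7] → [4, -1, 2, 0, 3, 6, 9, 11, -4, -3, 5, 8]
j=8: arr[8]=-4 ≤ 8 → i=6, swap arr[6],arr[8] → [4, -1, 2, 0, 3, 6, -4, 11, 9, -3, 5, 8]
(after j=8) arr = [4, -1, 2, 0, 3, 6, -4, 11, 9, -3, 5, 8]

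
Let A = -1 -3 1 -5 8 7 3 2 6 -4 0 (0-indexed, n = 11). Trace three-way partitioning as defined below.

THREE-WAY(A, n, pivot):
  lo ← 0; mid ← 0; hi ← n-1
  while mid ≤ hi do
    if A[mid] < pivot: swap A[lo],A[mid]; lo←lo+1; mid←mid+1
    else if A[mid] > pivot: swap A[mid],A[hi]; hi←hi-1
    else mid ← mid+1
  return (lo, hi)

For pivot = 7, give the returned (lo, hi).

(9, 9)

lo=0 mid=0 hi=10
-1<7: swap(0,0), lo=1 mid=1 ⇒ -1 -3 1 -5 8 7 3 2 6 -4 0
-3<7: swap(1,1), lo=2 mid=2 ⇒ -1 -3 1 -5 8 7 3 2 6 -4 0
1<7: swap(2,2), lo=3 mid=3 ⇒ -1 -3 1 -5 8 7 3 2 6 -4 0
-5<7: swap(3,3), lo=4 mid=4 ⇒ -1 -3 1 -5 8 7 3 2 6 -4 0
8>7: swap(4,10), hi=9 ⇒ -1 -3 1 -5 0 7 3 2 6 -4 8
0<7: swap(4,4), lo=5 mid=5 ⇒ -1 -3 1 -5 0 7 3 2 6 -4 8
7=7: mid=6
3<7: swap(5,6), lo=6 mid=7 ⇒ -1 -3 1 -5 0 3 7 2 6 -4 8
2<7: swap(6,7), lo=7 mid=8 ⇒ -1 -3 1 -5 0 3 2 7 6 -4 8
6<7: swap(7,8), lo=8 mid=9 ⇒ -1 -3 1 -5 0 3 2 6 7 -4 8
-4<7: swap(8,9), lo=9 mid=10 ⇒ -1 -3 1 -5 0 3 2 6 -4 7 8
done. lo=9 hi=9; A=-1 -3 1 -5 0 3 2 6 -4 7 8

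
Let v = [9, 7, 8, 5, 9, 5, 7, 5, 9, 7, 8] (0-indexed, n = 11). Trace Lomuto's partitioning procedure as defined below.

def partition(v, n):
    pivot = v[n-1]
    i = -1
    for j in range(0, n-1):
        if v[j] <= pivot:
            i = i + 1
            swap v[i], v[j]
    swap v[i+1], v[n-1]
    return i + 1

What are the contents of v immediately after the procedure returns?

[7, 8, 5, 5, 7, 5, 7, 8, 9, 9, 9]

pivot = v[10] = 8; i = -1
j=0: v[0]=9 > 8 → no swap
j=1: v[1]=7 ≤ 8 → i=0, swap v[0],v[1] → [7, 9, 8, 5, 9, 5, 7, 5, 9, 7, 8]
j=2: v[2]=8 ≤ 8 → i=1, swap v[1],v[2] → [7, 8, 9, 5, 9, 5, 7, 5, 9, 7, 8]
j=3: v[3]=5 ≤ 8 → i=2, swap v[2],v[3] → [7, 8, 5, 9, 9, 5, 7, 5, 9, 7, 8]
j=4: v[4]=9 > 8 → no swap
j=5: v[5]=5 ≤ 8 → i=3, swap v[3],v[5] → [7, 8, 5, 5, 9, 9, 7, 5, 9, 7, 8]
j=6: v[6]=7 ≤ 8 → i=4, swap v[4],v[6] → [7, 8, 5, 5, 7, 9, 9, 5, 9, 7, 8]
j=7: v[7]=5 ≤ 8 → i=5, swap v[5],v[7] → [7, 8, 5, 5, 7, 5, 9, 9, 9, 7, 8]
j=8: v[8]=9 > 8 → no swap
j=9: v[9]=7 ≤ 8 → i=6, swap v[6],v[9] → [7, 8, 5, 5, 7, 5, 7, 9, 9, 9, 8]
final swap v[7],v[10] → [7, 8, 5, 5, 7, 5, 7, 8, 9, 9, 9]; return 7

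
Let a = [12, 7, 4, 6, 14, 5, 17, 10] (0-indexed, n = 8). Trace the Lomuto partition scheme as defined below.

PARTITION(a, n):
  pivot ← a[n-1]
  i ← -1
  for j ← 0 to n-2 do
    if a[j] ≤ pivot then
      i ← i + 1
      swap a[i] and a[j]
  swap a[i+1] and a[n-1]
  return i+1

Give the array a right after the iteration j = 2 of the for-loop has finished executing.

[7, 4, 12, 6, 14, 5, 17, 10]

pivot = a[7] = 10; i = -1
j=0: a[0]=12 > 10 → no swap
j=1: a[1]=7 ≤ 10 → i=0, swap a[0],a[1] → [7, 12, 4, 6, 14, 5, 17, 10]
j=2: a[2]=4 ≤ 10 → i=1, swap a[1],a[2] → [7, 4, 12, 6, 14, 5, 17, 10]
(after j=2) a = [7, 4, 12, 6, 14, 5, 17, 10]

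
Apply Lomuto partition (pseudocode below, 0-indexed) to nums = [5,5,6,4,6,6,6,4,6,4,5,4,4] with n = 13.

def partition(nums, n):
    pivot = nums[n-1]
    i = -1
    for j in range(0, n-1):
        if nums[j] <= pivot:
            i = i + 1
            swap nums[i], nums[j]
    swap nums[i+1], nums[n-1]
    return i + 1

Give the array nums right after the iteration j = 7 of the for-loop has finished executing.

[4,4,6,5,6,6,6,5,6,4,5,4,4]

pivot=4, i=-1
j=0: 5>4, skip
j=1: 5>4, skip
j=2: 6>4, skip
j=3: 4≤4, i=0, swap(0,3) ⇒ [4,5,6,5,6,6,6,4,6,4,5,4,4]
j=4: 6>4, skip
j=5: 6>4, skip
j=6: 6>4, skip
j=7: 4≤4, i=1, swap(1,7) ⇒ [4,4,6,5,6,6,6,5,6,4,5,4,4]
(after j=7) nums = [4,4,6,5,6,6,6,5,6,4,5,4,4]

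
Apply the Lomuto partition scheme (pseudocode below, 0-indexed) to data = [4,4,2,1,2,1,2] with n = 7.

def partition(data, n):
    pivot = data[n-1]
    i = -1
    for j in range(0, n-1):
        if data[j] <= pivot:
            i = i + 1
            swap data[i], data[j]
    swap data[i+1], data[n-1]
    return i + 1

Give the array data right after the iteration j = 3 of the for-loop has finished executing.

[2,1,4,4,2,1,2]

pivot=2, i=-1
j=0: 4>2, skip
j=1: 4>2, skip
j=2: 2≤2, i=0, swap(0,2) ⇒ [2,4,4,1,2,1,2]
j=3: 1≤2, i=1, swap(1,3) ⇒ [2,1,4,4,2,1,2]
(after j=3) data = [2,1,4,4,2,1,2]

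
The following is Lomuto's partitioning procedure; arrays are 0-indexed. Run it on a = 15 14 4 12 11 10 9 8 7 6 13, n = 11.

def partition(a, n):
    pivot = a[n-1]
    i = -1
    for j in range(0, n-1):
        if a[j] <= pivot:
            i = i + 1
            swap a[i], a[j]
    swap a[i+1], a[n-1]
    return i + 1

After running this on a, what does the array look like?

4 12 11 10 9 8 7 6 13 14 15

pivot=13, i=-1
j=0: 15>13, skip
j=1: 14>13, skip
j=2: 4≤13, i=0, swap(0,2) ⇒ 4 14 15 12 11 10 9 8 7 6 13
j=3: 12≤13, i=1, swap(1,3) ⇒ 4 12 15 14 11 10 9 8 7 6 13
j=4: 11≤13, i=2, swap(2,4) ⇒ 4 12 11 14 15 10 9 8 7 6 13
j=5: 10≤13, i=3, swap(3,5) ⇒ 4 12 11 10 15 14 9 8 7 6 13
j=6: 9≤13, i=4, swap(4,6) ⇒ 4 12 11 10 9 14 15 8 7 6 13
j=7: 8≤13, i=5, swap(5,7) ⇒ 4 12 11 10 9 8 15 14 7 6 13
j=8: 7≤13, i=6, swap(6,8) ⇒ 4 12 11 10 9 8 7 14 15 6 13
j=9: 6≤13, i=7, swap(7,9) ⇒ 4 12 11 10 9 8 7 6 15 14 13
swap(8,10) ⇒ 4 12 11 10 9 8 7 6 13 14 15; return 8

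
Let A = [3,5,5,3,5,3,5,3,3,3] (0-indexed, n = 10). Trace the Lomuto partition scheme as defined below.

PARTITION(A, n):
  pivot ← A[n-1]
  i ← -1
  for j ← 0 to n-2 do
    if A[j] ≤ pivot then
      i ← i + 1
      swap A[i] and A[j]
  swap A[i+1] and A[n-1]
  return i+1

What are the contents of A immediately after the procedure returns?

[3,3,3,3,3,3,5,5,5,5]

pivot=3, i=-1
j=0: 3≤3, i=0, swap(0,0) ⇒ [3,5,5,3,5,3,5,3,3,3]
j=1: 5>3, skip
j=2: 5>3, skip
j=3: 3≤3, i=1, swap(1,3) ⇒ [3,3,5,5,5,3,5,3,3,3]
j=4: 5>3, skip
j=5: 3≤3, i=2, swap(2,5) ⇒ [3,3,3,5,5,5,5,3,3,3]
j=6: 5>3, skip
j=7: 3≤3, i=3, swap(3,7) ⇒ [3,3,3,3,5,5,5,5,3,3]
j=8: 3≤3, i=4, swap(4,8) ⇒ [3,3,3,3,3,5,5,5,5,3]
swap(5,9) ⇒ [3,3,3,3,3,3,5,5,5,5]; return 5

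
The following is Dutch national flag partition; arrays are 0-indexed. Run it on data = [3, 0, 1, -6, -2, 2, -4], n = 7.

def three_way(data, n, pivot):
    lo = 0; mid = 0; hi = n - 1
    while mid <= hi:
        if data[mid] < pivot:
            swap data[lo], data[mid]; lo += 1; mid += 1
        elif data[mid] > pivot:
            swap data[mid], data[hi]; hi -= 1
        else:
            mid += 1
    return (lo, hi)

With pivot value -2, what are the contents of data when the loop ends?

[-4, -6, -2, 1, 2, 0, 3]

pivot = -2; lo=0, mid=0, hi=6
data[mid]=3>-2: swap data[0],data[6]; hi=5 → [-4, 0, 1, -6, -2, 2, 3]
data[mid]=-4<-2: swap data[0],data[0]; lo=1,mid=1 → [-4, 0, 1, -6, -2, 2, 3]
data[mid]=0>-2: swap data[1],data[5]; hi=4 → [-4, 2, 1, -6, -2, 0, 3]
data[mid]=2>-2: swap data[1],data[4]; hi=3 → [-4, -2, 1, -6, 2, 0, 3]
data[mid]=-2=-2: mid=2
data[mid]=1>-2: swap data[2],data[3]; hi=2 → [-4, -2, -6, 1, 2, 0, 3]
data[mid]=-6<-2: swap data[1],data[2]; lo=2,mid=3 → [-4, -6, -2, 1, 2, 0, 3]
end: lo=2, hi=2; data = [-4, -6, -2, 1, 2, 0, 3]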